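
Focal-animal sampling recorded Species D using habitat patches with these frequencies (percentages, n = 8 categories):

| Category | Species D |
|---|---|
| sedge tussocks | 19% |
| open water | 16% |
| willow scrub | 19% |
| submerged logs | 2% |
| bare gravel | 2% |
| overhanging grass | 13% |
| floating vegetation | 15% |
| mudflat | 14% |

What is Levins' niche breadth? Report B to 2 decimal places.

Convert percentages to proportions (divide by 100).
Σpᵢ² = 0.19² + 0.16² + 0.19² + 0.02² + 0.02² + 0.13² + 0.15² + 0.14² = 0.0361 + 0.0256 + 0.0361 + 0.0004 + 0.0004 + 0.0169 + 0.0225 + 0.0196 = 0.1576
B = 1 / 0.1576 = 6.3452

6.35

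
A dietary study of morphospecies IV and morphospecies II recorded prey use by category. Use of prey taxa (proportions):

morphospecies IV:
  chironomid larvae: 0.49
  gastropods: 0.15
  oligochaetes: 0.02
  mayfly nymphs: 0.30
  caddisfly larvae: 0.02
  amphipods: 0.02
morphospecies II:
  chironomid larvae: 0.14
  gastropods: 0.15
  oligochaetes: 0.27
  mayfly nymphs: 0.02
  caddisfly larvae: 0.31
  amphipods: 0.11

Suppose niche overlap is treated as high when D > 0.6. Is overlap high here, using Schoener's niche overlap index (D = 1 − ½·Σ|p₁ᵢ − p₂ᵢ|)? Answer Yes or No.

Σ|p₁ᵢ − p₂ᵢ| = 0.35 + 0.00 + 0.25 + 0.28 + 0.29 + 0.09 = 1.26
D = 1 − ½ × 1.26 = 1 − 0.630 = 0.3700
D = 0.3700 < 0.6 → No.

No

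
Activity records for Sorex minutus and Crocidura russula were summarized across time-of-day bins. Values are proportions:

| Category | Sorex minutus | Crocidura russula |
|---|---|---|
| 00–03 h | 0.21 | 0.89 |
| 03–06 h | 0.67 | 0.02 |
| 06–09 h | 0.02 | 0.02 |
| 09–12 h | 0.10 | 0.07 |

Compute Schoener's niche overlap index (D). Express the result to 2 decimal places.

0.32

Σ|p₁ᵢ − p₂ᵢ| = 0.68 + 0.65 + 0.00 + 0.03 = 1.36
D = 1 − ½ × 1.36 = 1 − 0.680 = 0.3200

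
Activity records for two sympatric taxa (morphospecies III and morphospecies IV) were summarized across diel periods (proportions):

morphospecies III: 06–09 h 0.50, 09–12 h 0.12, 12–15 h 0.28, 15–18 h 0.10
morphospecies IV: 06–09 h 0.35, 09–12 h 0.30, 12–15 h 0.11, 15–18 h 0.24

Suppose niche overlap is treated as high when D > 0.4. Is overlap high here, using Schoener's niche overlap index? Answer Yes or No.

Σ|p₁ᵢ − p₂ᵢ| = 0.15 + 0.18 + 0.17 + 0.14 = 0.64
D = 1 − ½ × 0.64 = 1 − 0.320 = 0.6800
D = 0.6800 > 0.4 → Yes.

Yes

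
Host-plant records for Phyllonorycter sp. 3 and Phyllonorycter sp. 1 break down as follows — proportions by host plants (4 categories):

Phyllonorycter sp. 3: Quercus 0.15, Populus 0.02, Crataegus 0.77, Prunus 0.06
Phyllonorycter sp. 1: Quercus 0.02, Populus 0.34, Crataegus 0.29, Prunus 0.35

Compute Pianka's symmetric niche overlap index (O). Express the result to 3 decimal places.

Σ p₁ᵢp₂ᵢ = 0.0030 + 0.0068 + 0.2233 + 0.0210 = 0.2541
Σp_1ᵢ² = 0.15² + 0.02² + 0.77² + 0.06² = 0.0225 + 0.0004 + 0.5929 + 0.0036 = 0.6194
Σp_2ᵢ² = 0.02² + 0.34² + 0.29² + 0.35² = 0.0004 + 0.1156 + 0.0841 + 0.1225 = 0.3226
O = 0.2541 / √(0.6194 × 0.3226) = 0.2541 / 0.447011 = 0.56844

0.568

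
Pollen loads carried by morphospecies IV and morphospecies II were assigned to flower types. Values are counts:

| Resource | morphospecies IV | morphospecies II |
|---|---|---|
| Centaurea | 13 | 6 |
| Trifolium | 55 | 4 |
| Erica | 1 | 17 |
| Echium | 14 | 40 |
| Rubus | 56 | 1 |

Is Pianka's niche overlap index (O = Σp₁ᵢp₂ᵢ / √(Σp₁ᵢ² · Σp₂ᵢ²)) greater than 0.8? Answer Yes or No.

Proportions for morphospecies IV (n=139): 13/139=0.0935, 55/139=0.3957, 1/139=0.0072, 14/139=0.1007, 56/139=0.4029
Proportions for morphospecies II (n=68): 6/68=0.0882, 4/68=0.0588, 17/68=0.2500, 40/68=0.5882, 1/68=0.0147
Σ p₁ᵢp₂ᵢ = 0.008247 + 0.023267 + 0.001800 + 0.059232 + 0.005923 = 0.098469
Σp_1ᵢ² = 0.0935² + 0.3957² + 0.0072² + 0.1007² + 0.4029² = 0.008742 + 0.156578 + 0.000052 + 0.010140 + 0.162328 = 0.337840
Σp_2ᵢ² = 0.0882² + 0.0588² + 0.2500² + 0.5882² + 0.0147² = 0.007779 + 0.003457 + 0.062500 + 0.345979 + 0.000216 = 0.419931
O = 0.098469 / √(0.337840 × 0.419931) = 0.098469 / 0.3766557 = 0.2614
O = 0.2614 < 0.8 → No.

No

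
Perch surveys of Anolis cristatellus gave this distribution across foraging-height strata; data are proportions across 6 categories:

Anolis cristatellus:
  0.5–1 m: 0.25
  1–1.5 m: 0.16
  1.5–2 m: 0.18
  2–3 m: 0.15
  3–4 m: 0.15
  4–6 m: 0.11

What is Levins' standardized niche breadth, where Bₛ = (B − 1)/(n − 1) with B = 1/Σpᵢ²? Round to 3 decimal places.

0.926

Σpᵢ² = 0.25² + 0.16² + 0.18² + 0.15² + 0.15² + 0.11² = 0.0625 + 0.0256 + 0.0324 + 0.0225 + 0.0225 + 0.0121 = 0.1776
B = 1 / 0.1776 = 5.63063
Bₛ = (B − 1)/(n − 1) = (5.63063 − 1)/(6 − 1) = 4.63063/5 = 0.92613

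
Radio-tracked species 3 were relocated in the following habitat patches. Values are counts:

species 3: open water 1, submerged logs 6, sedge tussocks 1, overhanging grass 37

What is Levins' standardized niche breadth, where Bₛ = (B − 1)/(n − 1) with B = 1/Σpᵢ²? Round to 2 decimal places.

Proportions for species 3 (n=45): 1/45=0.0222, 6/45=0.1333, 1/45=0.0222, 37/45=0.8222
Σpᵢ² = 0.0222² + 0.1333² + 0.0222² + 0.8222² = 0.000493 + 0.017769 + 0.000493 + 0.676013 = 0.694768
B = 1 / 0.694768 = 1.4393
Bₛ = (B − 1)/(n − 1) = (1.4393 − 1)/(4 − 1) = 0.4393/3 = 0.1464

0.15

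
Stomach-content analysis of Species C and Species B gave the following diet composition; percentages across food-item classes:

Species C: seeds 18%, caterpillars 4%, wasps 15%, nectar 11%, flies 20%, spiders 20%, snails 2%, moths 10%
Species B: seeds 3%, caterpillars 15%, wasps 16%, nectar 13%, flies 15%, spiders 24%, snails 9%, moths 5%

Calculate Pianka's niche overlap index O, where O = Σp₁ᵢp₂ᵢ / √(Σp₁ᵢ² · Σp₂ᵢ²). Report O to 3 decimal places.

Convert percentages to proportions (divide by 100).
Σ p₁ᵢp₂ᵢ = 0.0054 + 0.0060 + 0.0240 + 0.0143 + 0.0300 + 0.0480 + 0.0018 + 0.0050 = 0.1345
Σp_1ᵢ² = 0.18² + 0.04² + 0.15² + 0.11² + 0.20² + 0.20² + 0.02² + 0.10² = 0.0324 + 0.0016 + 0.0225 + 0.0121 + 0.0400 + 0.0400 + 0.0004 + 0.0100 = 0.1590
Σp_2ᵢ² = 0.03² + 0.15² + 0.16² + 0.13² + 0.15² + 0.24² + 0.09² + 0.05² = 0.0009 + 0.0225 + 0.0256 + 0.0169 + 0.0225 + 0.0576 + 0.0081 + 0.0025 = 0.1566
O = 0.1345 / √(0.1590 × 0.1566) = 0.1345 / 0.157795 = 0.85237

0.852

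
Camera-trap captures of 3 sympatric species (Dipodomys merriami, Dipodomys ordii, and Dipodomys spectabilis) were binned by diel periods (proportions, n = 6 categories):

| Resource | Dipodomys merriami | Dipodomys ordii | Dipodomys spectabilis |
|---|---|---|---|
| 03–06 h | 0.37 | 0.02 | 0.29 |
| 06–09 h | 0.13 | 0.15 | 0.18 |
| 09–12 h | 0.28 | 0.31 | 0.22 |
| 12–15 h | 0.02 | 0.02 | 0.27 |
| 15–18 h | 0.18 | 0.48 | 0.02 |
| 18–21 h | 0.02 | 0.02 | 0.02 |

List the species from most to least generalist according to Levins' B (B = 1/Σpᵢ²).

Dipodomys spectabilis > Dipodomys merriami > Dipodomys ordii

Σp_merrᵢ² = 0.37² + 0.13² + 0.28² + 0.02² + 0.18² + 0.02² = 0.1369 + 0.0169 + 0.0784 + 0.0004 + 0.0324 + 0.0004 = 0.2654
B_merr = 1 / 0.2654 = 3.7679
Σp_ordiᵢ² = 0.02² + 0.15² + 0.31² + 0.02² + 0.48² + 0.02² = 0.0004 + 0.0225 + 0.0961 + 0.0004 + 0.2304 + 0.0004 = 0.3502
B_ordi = 1 / 0.3502 = 2.8555
Σp_specᵢ² = 0.29² + 0.18² + 0.22² + 0.27² + 0.02² + 0.02² = 0.0841 + 0.0324 + 0.0484 + 0.0729 + 0.0004 + 0.0004 = 0.2386
B_spec = 1 / 0.2386 = 4.1911
Ranking by B (broadest → narrowest): Dipodomys spectabilis (4.19) > Dipodomys merriami (3.77) > Dipodomys ordii (2.86)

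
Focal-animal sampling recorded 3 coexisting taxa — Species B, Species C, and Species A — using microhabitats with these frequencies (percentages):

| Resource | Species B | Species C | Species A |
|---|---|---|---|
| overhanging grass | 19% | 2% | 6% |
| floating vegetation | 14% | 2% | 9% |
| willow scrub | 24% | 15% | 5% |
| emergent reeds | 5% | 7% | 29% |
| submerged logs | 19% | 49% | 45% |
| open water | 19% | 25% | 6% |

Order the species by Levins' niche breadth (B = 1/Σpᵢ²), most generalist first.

Species B > Species A > Species C

Convert percentages to proportions (divide by 100).
Σp_Bᵢ² = 0.19² + 0.14² + 0.24² + 0.05² + 0.19² + 0.19² = 0.0361 + 0.0196 + 0.0576 + 0.0025 + 0.0361 + 0.0361 = 0.1880
B_B = 1 / 0.1880 = 5.3191
Σp_Cᵢ² = 0.02² + 0.02² + 0.15² + 0.07² + 0.49² + 0.25² = 0.0004 + 0.0004 + 0.0225 + 0.0049 + 0.2401 + 0.0625 = 0.3308
B_C = 1 / 0.3308 = 3.0230
Σp_Aᵢ² = 0.06² + 0.09² + 0.05² + 0.29² + 0.45² + 0.06² = 0.0036 + 0.0081 + 0.0025 + 0.0841 + 0.2025 + 0.0036 = 0.3044
B_A = 1 / 0.3044 = 3.2852
Ranking by B (broadest → narrowest): Species B (5.32) > Species A (3.29) > Species C (3.02)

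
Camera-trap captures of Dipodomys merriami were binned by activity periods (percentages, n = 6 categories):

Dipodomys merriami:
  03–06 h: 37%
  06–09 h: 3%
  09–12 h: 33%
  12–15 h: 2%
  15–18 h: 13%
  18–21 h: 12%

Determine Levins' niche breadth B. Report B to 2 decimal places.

Convert percentages to proportions (divide by 100).
Σpᵢ² = 0.37² + 0.03² + 0.33² + 0.02² + 0.13² + 0.12² = 0.1369 + 0.0009 + 0.1089 + 0.0004 + 0.0169 + 0.0144 = 0.2784
B = 1 / 0.2784 = 3.5920

3.59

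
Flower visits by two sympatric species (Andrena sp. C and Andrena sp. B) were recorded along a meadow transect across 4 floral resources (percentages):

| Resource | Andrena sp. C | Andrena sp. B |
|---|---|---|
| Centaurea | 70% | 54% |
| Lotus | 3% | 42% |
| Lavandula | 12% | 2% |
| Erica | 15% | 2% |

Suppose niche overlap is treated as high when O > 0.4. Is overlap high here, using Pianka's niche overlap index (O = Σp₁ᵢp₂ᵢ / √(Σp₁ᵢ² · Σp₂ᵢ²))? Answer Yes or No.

Convert percentages to proportions (divide by 100).
Σ p₁ᵢp₂ᵢ = 0.3780 + 0.0126 + 0.0024 + 0.0030 = 0.3960
Σp_1ᵢ² = 0.70² + 0.03² + 0.12² + 0.15² = 0.4900 + 0.0009 + 0.0144 + 0.0225 = 0.5278
Σp_2ᵢ² = 0.54² + 0.42² + 0.02² + 0.02² = 0.2916 + 0.1764 + 0.0004 + 0.0004 = 0.4688
O = 0.3960 / √(0.5278 × 0.4688) = 0.3960 / 0.49743 = 0.7961
O = 0.7961 > 0.4 → Yes.

Yes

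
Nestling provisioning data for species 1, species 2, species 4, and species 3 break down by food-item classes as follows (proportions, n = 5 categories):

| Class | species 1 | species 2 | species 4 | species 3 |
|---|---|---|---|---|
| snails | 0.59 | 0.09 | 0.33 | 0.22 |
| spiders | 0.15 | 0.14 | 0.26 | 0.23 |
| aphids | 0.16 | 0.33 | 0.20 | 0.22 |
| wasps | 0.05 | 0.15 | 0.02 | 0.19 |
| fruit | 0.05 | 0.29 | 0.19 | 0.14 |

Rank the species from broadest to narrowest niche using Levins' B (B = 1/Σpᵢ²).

species 3 > species 2 > species 4 > species 1

Σp_1ᵢ² = 0.59² + 0.15² + 0.16² + 0.05² + 0.05² = 0.3481 + 0.0225 + 0.0256 + 0.0025 + 0.0025 = 0.4012
B_1 = 1 / 0.4012 = 2.4925
Σp_2ᵢ² = 0.09² + 0.14² + 0.33² + 0.15² + 0.29² = 0.0081 + 0.0196 + 0.1089 + 0.0225 + 0.0841 = 0.2432
B_2 = 1 / 0.2432 = 4.1118
Σp_4ᵢ² = 0.33² + 0.26² + 0.20² + 0.02² + 0.19² = 0.1089 + 0.0676 + 0.0400 + 0.0004 + 0.0361 = 0.2530
B_4 = 1 / 0.2530 = 3.9526
Σp_3ᵢ² = 0.22² + 0.23² + 0.22² + 0.19² + 0.14² = 0.0484 + 0.0529 + 0.0484 + 0.0361 + 0.0196 = 0.2054
B_3 = 1 / 0.2054 = 4.8685
Ranking by B (broadest → narrowest): species 3 (4.87) > species 2 (4.11) > species 4 (3.95) > species 1 (2.49)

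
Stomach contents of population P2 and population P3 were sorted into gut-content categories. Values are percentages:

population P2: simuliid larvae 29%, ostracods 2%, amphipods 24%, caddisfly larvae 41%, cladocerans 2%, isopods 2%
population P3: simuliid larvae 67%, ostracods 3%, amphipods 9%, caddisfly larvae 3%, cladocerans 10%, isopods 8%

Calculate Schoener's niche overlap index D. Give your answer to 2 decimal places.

0.47

Convert percentages to proportions (divide by 100).
Σ|p₁ᵢ − p₂ᵢ| = 0.38 + 0.01 + 0.15 + 0.38 + 0.08 + 0.06 = 1.06
D = 1 − ½ × 1.06 = 1 − 0.530 = 0.4700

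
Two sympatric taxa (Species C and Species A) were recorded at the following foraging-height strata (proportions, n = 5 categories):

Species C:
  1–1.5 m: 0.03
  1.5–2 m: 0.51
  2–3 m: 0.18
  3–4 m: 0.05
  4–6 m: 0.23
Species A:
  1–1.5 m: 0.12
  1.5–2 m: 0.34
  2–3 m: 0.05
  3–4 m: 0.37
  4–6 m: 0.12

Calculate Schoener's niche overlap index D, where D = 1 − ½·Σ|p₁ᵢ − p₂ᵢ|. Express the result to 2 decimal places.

Σ|p₁ᵢ − p₂ᵢ| = 0.09 + 0.17 + 0.13 + 0.32 + 0.11 = 0.82
D = 1 − ½ × 0.82 = 1 − 0.410 = 0.5900

0.59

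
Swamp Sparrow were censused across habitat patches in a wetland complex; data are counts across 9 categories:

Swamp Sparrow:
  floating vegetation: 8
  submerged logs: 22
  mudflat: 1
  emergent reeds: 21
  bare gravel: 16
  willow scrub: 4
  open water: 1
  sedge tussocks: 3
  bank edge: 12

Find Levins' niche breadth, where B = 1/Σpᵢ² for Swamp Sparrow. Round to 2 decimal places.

5.47

Proportions for Swamp Sparrow (n=88): 8/88=0.0909, 22/88=0.2500, 1/88=0.0114, 21/88=0.2386, 16/88=0.1818, 4/88=0.0455, 1/88=0.0114, 3/88=0.0341, 12/88=0.1364
Σpᵢ² = 0.0909² + 0.2500² + 0.0114² + 0.2386² + 0.1818² + 0.0455² + 0.0114² + 0.0341² + 0.1364² = 0.008263 + 0.062500 + 0.000130 + 0.056930 + 0.033051 + 0.002070 + 0.000130 + 0.001163 + 0.018605 = 0.182842
B = 1 / 0.182842 = 5.4692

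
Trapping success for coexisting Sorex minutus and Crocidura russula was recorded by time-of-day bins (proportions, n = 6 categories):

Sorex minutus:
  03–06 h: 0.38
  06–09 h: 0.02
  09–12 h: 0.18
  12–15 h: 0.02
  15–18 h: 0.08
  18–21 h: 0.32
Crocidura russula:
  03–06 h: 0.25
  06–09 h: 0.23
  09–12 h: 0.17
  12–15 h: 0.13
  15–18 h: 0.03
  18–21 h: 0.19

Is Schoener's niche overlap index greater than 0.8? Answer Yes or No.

Σ|p₁ᵢ − p₂ᵢ| = 0.13 + 0.21 + 0.01 + 0.11 + 0.05 + 0.13 = 0.64
D = 1 − ½ × 0.64 = 1 − 0.320 = 0.6800
D = 0.6800 < 0.8 → No.

No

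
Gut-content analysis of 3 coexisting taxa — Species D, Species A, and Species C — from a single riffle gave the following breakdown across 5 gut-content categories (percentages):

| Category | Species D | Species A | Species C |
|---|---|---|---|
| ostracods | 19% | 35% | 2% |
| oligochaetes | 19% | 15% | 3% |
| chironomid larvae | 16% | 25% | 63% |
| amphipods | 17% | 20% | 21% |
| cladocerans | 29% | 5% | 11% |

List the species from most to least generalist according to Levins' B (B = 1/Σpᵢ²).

Convert percentages to proportions (divide by 100).
Σp_Dᵢ² = 0.19² + 0.19² + 0.16² + 0.17² + 0.29² = 0.0361 + 0.0361 + 0.0256 + 0.0289 + 0.0841 = 0.2108
B_D = 1 / 0.2108 = 4.7438
Σp_Aᵢ² = 0.35² + 0.15² + 0.25² + 0.20² + 0.05² = 0.1225 + 0.0225 + 0.0625 + 0.0400 + 0.0025 = 0.2500
B_A = 1 / 0.2500 = 4.0000
Σp_Cᵢ² = 0.02² + 0.03² + 0.63² + 0.21² + 0.11² = 0.0004 + 0.0009 + 0.3969 + 0.0441 + 0.0121 = 0.4544
B_C = 1 / 0.4544 = 2.2007
Ranking by B (broadest → narrowest): Species D (4.74) > Species A (4.00) > Species C (2.20)

Species D > Species A > Species C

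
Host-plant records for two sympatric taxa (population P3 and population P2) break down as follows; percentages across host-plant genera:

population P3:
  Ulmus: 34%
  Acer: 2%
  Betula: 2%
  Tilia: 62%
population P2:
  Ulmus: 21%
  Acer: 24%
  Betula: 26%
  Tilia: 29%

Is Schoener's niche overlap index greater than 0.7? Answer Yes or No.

Convert percentages to proportions (divide by 100).
Σ|p₁ᵢ − p₂ᵢ| = 0.13 + 0.22 + 0.24 + 0.33 = 0.92
D = 1 − ½ × 0.92 = 1 − 0.460 = 0.5400
D = 0.5400 < 0.7 → No.

No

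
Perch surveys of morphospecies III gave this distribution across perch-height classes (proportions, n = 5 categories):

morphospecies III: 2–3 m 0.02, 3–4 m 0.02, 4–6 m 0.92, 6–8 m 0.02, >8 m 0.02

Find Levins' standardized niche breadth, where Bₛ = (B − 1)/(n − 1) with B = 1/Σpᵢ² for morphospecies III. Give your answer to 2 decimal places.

Σpᵢ² = 0.02² + 0.02² + 0.92² + 0.02² + 0.02² = 0.0004 + 0.0004 + 0.8464 + 0.0004 + 0.0004 = 0.8480
B = 1 / 0.8480 = 1.1792
Bₛ = (B − 1)/(n − 1) = (1.1792 − 1)/(5 − 1) = 0.1792/4 = 0.0448

0.04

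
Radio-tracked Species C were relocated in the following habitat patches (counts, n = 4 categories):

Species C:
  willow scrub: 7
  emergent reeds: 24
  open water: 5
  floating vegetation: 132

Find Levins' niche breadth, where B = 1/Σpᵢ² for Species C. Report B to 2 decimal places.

Proportions for Species C (n=168): 7/168=0.0417, 24/168=0.1429, 5/168=0.0298, 132/168=0.7857
Σpᵢ² = 0.0417² + 0.1429² + 0.0298² + 0.7857² = 0.001739 + 0.020420 + 0.000888 + 0.617324 = 0.640371
B = 1 / 0.640371 = 1.5616

1.56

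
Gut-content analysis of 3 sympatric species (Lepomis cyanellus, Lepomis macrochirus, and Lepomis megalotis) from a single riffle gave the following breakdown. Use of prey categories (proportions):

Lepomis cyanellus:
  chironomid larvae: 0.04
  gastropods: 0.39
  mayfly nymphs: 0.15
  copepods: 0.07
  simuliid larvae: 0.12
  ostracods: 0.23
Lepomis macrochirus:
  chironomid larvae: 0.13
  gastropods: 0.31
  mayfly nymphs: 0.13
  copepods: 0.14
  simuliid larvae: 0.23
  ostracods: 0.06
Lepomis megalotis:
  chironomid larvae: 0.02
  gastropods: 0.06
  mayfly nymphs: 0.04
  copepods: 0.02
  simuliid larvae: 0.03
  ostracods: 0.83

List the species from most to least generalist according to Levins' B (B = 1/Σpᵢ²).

Σp_cyanᵢ² = 0.04² + 0.39² + 0.15² + 0.07² + 0.12² + 0.23² = 0.0016 + 0.1521 + 0.0225 + 0.0049 + 0.0144 + 0.0529 = 0.2484
B_cyan = 1 / 0.2484 = 4.0258
Σp_macrᵢ² = 0.13² + 0.31² + 0.13² + 0.14² + 0.23² + 0.06² = 0.0169 + 0.0961 + 0.0169 + 0.0196 + 0.0529 + 0.0036 = 0.2060
B_macr = 1 / 0.2060 = 4.8544
Σp_megaᵢ² = 0.02² + 0.06² + 0.04² + 0.02² + 0.03² + 0.83² = 0.0004 + 0.0036 + 0.0016 + 0.0004 + 0.0009 + 0.6889 = 0.6958
B_mega = 1 / 0.6958 = 1.4372
Ranking by B (broadest → narrowest): Lepomis macrochirus (4.85) > Lepomis cyanellus (4.03) > Lepomis megalotis (1.44)

Lepomis macrochirus > Lepomis cyanellus > Lepomis megalotis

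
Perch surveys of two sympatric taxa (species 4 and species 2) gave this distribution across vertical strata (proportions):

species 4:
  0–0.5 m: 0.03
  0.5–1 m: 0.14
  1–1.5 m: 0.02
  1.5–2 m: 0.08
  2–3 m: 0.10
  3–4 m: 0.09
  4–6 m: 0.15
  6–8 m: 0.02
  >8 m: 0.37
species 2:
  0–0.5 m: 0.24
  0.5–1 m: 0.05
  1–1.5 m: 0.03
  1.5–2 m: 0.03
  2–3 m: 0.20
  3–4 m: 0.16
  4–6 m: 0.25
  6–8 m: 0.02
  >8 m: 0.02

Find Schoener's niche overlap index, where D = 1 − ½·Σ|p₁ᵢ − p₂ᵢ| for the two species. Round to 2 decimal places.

0.51

Σ|p₁ᵢ − p₂ᵢ| = 0.21 + 0.09 + 0.01 + 0.05 + 0.10 + 0.07 + 0.10 + 0.00 + 0.35 = 0.98
D = 1 − ½ × 0.98 = 1 − 0.490 = 0.5100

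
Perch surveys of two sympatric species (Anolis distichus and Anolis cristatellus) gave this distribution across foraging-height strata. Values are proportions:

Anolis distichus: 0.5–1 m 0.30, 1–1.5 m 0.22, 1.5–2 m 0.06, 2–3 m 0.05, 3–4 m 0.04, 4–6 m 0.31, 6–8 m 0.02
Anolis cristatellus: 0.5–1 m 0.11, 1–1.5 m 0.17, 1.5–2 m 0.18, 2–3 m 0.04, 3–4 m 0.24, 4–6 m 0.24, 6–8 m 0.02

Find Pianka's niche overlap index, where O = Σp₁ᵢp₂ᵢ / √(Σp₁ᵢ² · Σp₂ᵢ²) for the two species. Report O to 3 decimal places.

Σ p₁ᵢp₂ᵢ = 0.0330 + 0.0374 + 0.0108 + 0.0020 + 0.0096 + 0.0744 + 0.0004 = 0.1676
Σp_1ᵢ² = 0.30² + 0.22² + 0.06² + 0.05² + 0.04² + 0.31² + 0.02² = 0.0900 + 0.0484 + 0.0036 + 0.0025 + 0.0016 + 0.0961 + 0.0004 = 0.2426
Σp_2ᵢ² = 0.11² + 0.17² + 0.18² + 0.04² + 0.24² + 0.24² + 0.02² = 0.0121 + 0.0289 + 0.0324 + 0.0016 + 0.0576 + 0.0576 + 0.0004 = 0.1906
O = 0.1676 / √(0.2426 × 0.1906) = 0.1676 / 0.215034 = 0.77941

0.779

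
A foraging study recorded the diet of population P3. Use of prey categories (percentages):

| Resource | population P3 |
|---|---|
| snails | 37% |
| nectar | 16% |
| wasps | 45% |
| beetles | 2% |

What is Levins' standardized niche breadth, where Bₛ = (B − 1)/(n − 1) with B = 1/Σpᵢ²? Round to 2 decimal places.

Convert percentages to proportions (divide by 100).
Σpᵢ² = 0.37² + 0.16² + 0.45² + 0.02² = 0.1369 + 0.0256 + 0.2025 + 0.0004 = 0.3654
B = 1 / 0.3654 = 2.7367
Bₛ = (B − 1)/(n − 1) = (2.7367 − 1)/(4 − 1) = 1.7367/3 = 0.5789

0.58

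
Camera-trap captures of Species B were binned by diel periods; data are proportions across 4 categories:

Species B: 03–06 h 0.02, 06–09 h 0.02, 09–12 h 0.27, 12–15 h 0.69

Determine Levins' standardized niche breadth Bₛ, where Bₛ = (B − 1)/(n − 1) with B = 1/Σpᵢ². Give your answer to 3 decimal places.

0.273

Σpᵢ² = 0.02² + 0.02² + 0.27² + 0.69² = 0.0004 + 0.0004 + 0.0729 + 0.4761 = 0.5498
B = 1 / 0.5498 = 1.81884
Bₛ = (B − 1)/(n − 1) = (1.81884 − 1)/(4 − 1) = 0.81884/3 = 0.27295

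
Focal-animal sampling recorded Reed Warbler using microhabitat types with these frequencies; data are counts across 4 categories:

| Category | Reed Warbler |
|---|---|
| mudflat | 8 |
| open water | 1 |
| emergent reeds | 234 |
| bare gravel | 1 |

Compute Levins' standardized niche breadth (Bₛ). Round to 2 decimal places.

Proportions for Reed Warbler (n=244): 8/244=0.0328, 1/244=0.0041, 234/244=0.9590, 1/244=0.0041
Σpᵢ² = 0.0328² + 0.0041² + 0.9590² + 0.0041² = 0.001076 + 0.000017 + 0.919681 + 0.000017 = 0.920791
B = 1 / 0.920791 = 1.0860
Bₛ = (B − 1)/(n − 1) = (1.0860 − 1)/(4 − 1) = 0.0860/3 = 0.0287

0.03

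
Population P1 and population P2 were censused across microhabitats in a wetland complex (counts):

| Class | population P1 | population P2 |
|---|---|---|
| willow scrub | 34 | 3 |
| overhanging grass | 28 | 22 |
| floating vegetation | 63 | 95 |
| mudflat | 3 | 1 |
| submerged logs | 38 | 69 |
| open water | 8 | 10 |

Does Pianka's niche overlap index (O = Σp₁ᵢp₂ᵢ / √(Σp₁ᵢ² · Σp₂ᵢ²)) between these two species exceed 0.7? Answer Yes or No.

Yes

Proportions for population P1 (n=174): 34/174=0.1954, 28/174=0.1609, 63/174=0.3621, 3/174=0.0172, 38/174=0.2184, 8/174=0.0460
Proportions for population P2 (n=200): 3/200=0.0150, 22/200=0.1100, 95/200=0.4750, 1/200=0.0050, 69/200=0.3450, 10/200=0.0500
Σ p₁ᵢp₂ᵢ = 0.002931 + 0.017699 + 0.171998 + 0.000086 + 0.075348 + 0.002300 = 0.270362
Σp_1ᵢ² = 0.1954² + 0.1609² + 0.3621² + 0.0172² + 0.2184² + 0.0460² = 0.038181 + 0.025889 + 0.131116 + 0.000296 + 0.047699 + 0.002116 = 0.245297
Σp_2ᵢ² = 0.0150² + 0.1100² + 0.4750² + 0.0050² + 0.3450² + 0.0500² = 0.000225 + 0.012100 + 0.225625 + 0.000025 + 0.119025 + 0.002500 = 0.359500
O = 0.270362 / √(0.245297 × 0.359500) = 0.270362 / 0.2969584 = 0.9104
O = 0.9104 > 0.7 → Yes.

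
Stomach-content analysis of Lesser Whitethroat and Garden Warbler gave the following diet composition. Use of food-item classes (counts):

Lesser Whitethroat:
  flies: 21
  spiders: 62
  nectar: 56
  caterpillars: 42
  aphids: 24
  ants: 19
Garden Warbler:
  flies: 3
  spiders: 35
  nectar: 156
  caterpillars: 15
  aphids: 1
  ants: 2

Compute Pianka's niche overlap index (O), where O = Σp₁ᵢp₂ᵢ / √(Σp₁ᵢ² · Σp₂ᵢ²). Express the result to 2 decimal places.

0.72

Proportions for Lesser Whitethroat (n=224): 21/224=0.0938, 62/224=0.2768, 56/224=0.2500, 42/224=0.1875, 24/224=0.1071, 19/224=0.0848
Proportions for Garden Warbler (n=212): 3/212=0.0142, 35/212=0.1651, 156/212=0.7358, 15/212=0.0708, 1/212=0.0047, 2/212=0.0094
Σ p₁ᵢp₂ᵢ = 0.001332 + 0.045700 + 0.183950 + 0.013275 + 0.000503 + 0.000797 = 0.245557
Σp_1ᵢ² = 0.0938² + 0.2768² + 0.2500² + 0.1875² + 0.1071² + 0.0848² = 0.008798 + 0.076618 + 0.062500 + 0.035156 + 0.011470 + 0.007191 = 0.201733
Σp_2ᵢ² = 0.0142² + 0.1651² + 0.7358² + 0.0708² + 0.0047² + 0.0094² = 0.000202 + 0.027258 + 0.541402 + 0.005013 + 0.000022 + 0.000088 = 0.573985
O = 0.245557 / √(0.201733 × 0.573985) = 0.245557 / 0.3402818 = 0.7216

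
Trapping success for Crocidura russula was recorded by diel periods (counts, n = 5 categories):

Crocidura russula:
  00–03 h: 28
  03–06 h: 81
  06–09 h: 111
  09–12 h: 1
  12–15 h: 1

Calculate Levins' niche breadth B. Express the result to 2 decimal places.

Proportions for Crocidura russula (n=222): 28/222=0.1261, 81/222=0.3649, 111/222=0.5000, 1/222=0.0045, 1/222=0.0045
Σpᵢ² = 0.1261² + 0.3649² + 0.5000² + 0.0045² + 0.0045² = 0.015901 + 0.133152 + 0.250000 + 0.000020 + 0.000020 = 0.399093
B = 1 / 0.399093 = 2.5057

2.51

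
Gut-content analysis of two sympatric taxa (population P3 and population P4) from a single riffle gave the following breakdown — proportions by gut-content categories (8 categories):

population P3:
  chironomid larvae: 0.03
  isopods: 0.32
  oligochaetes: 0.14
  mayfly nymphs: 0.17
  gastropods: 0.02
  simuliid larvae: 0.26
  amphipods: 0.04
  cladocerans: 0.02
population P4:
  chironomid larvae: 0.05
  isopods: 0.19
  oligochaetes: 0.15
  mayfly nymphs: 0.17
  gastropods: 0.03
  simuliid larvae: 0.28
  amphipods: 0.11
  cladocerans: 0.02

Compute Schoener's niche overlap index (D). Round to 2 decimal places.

Σ|p₁ᵢ − p₂ᵢ| = 0.02 + 0.13 + 0.01 + 0.00 + 0.01 + 0.02 + 0.07 + 0.00 = 0.26
D = 1 − ½ × 0.26 = 1 − 0.130 = 0.8700

0.87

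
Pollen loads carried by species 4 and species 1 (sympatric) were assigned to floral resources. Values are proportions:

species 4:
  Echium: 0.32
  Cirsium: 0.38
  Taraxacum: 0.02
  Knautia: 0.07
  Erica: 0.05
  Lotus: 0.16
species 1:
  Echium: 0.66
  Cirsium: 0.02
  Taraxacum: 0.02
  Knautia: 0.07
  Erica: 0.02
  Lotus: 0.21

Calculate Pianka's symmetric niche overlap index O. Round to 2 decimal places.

Σ p₁ᵢp₂ᵢ = 0.2112 + 0.0076 + 0.0004 + 0.0049 + 0.0010 + 0.0336 = 0.2587
Σp_1ᵢ² = 0.32² + 0.38² + 0.02² + 0.07² + 0.05² + 0.16² = 0.1024 + 0.1444 + 0.0004 + 0.0049 + 0.0025 + 0.0256 = 0.2802
Σp_2ᵢ² = 0.66² + 0.02² + 0.02² + 0.07² + 0.02² + 0.21² = 0.4356 + 0.0004 + 0.0004 + 0.0049 + 0.0004 + 0.0441 = 0.4858
O = 0.2587 / √(0.2802 × 0.4858) = 0.2587 / 0.36895 = 0.7012

0.70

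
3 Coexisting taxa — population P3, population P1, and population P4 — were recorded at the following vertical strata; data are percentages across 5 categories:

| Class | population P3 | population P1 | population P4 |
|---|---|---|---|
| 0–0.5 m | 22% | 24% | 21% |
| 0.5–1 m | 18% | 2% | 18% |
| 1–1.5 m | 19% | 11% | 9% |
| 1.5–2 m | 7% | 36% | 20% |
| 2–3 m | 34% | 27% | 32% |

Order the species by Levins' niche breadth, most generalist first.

Convert percentages to proportions (divide by 100).
Σp_P3ᵢ² = 0.22² + 0.18² + 0.19² + 0.07² + 0.34² = 0.0484 + 0.0324 + 0.0361 + 0.0049 + 0.1156 = 0.2374
B_P3 = 1 / 0.2374 = 4.2123
Σp_P1ᵢ² = 0.24² + 0.02² + 0.11² + 0.36² + 0.27² = 0.0576 + 0.0004 + 0.0121 + 0.1296 + 0.0729 = 0.2726
B_P1 = 1 / 0.2726 = 3.6684
Σp_P4ᵢ² = 0.21² + 0.18² + 0.09² + 0.20² + 0.32² = 0.0441 + 0.0324 + 0.0081 + 0.0400 + 0.1024 = 0.2270
B_P4 = 1 / 0.2270 = 4.4053
Ranking by B (broadest → narrowest): population P4 (4.41) > population P3 (4.21) > population P1 (3.67)

population P4 > population P3 > population P1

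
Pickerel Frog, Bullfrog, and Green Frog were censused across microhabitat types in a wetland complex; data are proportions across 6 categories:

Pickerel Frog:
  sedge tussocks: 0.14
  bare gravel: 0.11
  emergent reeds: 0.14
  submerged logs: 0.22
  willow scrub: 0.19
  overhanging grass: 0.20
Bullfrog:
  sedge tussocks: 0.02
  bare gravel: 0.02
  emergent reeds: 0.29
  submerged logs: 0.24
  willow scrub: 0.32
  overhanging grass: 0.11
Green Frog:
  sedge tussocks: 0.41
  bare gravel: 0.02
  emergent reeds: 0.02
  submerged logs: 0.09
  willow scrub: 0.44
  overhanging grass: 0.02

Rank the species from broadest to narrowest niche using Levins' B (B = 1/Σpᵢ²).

Σp_Pickᵢ² = 0.14² + 0.11² + 0.14² + 0.22² + 0.19² + 0.20² = 0.0196 + 0.0121 + 0.0196 + 0.0484 + 0.0361 + 0.0400 = 0.1758
B_Pick = 1 / 0.1758 = 5.6883
Σp_Bullᵢ² = 0.02² + 0.02² + 0.29² + 0.24² + 0.32² + 0.11² = 0.0004 + 0.0004 + 0.0841 + 0.0576 + 0.1024 + 0.0121 = 0.2570
B_Bull = 1 / 0.2570 = 3.8911
Σp_Greeᵢ² = 0.41² + 0.02² + 0.02² + 0.09² + 0.44² + 0.02² = 0.1681 + 0.0004 + 0.0004 + 0.0081 + 0.1936 + 0.0004 = 0.3710
B_Gree = 1 / 0.3710 = 2.6954
Ranking by B (broadest → narrowest): Pickerel Frog (5.69) > Bullfrog (3.89) > Green Frog (2.70)

Pickerel Frog > Bullfrog > Green Frog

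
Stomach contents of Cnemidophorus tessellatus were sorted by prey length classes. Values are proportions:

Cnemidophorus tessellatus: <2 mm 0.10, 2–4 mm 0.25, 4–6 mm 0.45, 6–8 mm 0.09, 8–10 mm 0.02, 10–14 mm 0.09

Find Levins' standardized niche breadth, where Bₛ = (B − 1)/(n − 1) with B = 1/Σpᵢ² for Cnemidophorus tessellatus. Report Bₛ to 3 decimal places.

Σpᵢ² = 0.10² + 0.25² + 0.45² + 0.09² + 0.02² + 0.09² = 0.0100 + 0.0625 + 0.2025 + 0.0081 + 0.0004 + 0.0081 = 0.2916
B = 1 / 0.2916 = 3.42936
Bₛ = (B − 1)/(n − 1) = (3.42936 − 1)/(6 − 1) = 2.42936/5 = 0.48587

0.486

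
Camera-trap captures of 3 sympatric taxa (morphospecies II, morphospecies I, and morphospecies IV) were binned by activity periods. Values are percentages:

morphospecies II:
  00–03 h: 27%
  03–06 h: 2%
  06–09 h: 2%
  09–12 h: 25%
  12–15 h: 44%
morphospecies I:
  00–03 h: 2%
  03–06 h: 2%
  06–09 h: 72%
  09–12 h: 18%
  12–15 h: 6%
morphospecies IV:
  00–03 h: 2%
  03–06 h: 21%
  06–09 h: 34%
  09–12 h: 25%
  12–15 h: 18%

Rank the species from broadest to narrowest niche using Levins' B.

morphospecies IV > morphospecies II > morphospecies I

Convert percentages to proportions (divide by 100).
Σp_IIᵢ² = 0.27² + 0.02² + 0.02² + 0.25² + 0.44² = 0.0729 + 0.0004 + 0.0004 + 0.0625 + 0.1936 = 0.3298
B_II = 1 / 0.3298 = 3.0321
Σp_Iᵢ² = 0.02² + 0.02² + 0.72² + 0.18² + 0.06² = 0.0004 + 0.0004 + 0.5184 + 0.0324 + 0.0036 = 0.5552
B_I = 1 / 0.5552 = 1.8012
Σp_IVᵢ² = 0.02² + 0.21² + 0.34² + 0.25² + 0.18² = 0.0004 + 0.0441 + 0.1156 + 0.0625 + 0.0324 = 0.2550
B_IV = 1 / 0.2550 = 3.9216
Ranking by B (broadest → narrowest): morphospecies IV (3.92) > morphospecies II (3.03) > morphospecies I (1.80)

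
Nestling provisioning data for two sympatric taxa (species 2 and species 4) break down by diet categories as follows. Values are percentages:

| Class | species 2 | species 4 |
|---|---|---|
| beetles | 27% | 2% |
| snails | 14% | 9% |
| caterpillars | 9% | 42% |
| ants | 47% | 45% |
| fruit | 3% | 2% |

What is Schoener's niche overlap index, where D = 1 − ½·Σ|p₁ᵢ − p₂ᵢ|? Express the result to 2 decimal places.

Convert percentages to proportions (divide by 100).
Σ|p₁ᵢ − p₂ᵢ| = 0.25 + 0.05 + 0.33 + 0.02 + 0.01 = 0.66
D = 1 − ½ × 0.66 = 1 − 0.330 = 0.6700

0.67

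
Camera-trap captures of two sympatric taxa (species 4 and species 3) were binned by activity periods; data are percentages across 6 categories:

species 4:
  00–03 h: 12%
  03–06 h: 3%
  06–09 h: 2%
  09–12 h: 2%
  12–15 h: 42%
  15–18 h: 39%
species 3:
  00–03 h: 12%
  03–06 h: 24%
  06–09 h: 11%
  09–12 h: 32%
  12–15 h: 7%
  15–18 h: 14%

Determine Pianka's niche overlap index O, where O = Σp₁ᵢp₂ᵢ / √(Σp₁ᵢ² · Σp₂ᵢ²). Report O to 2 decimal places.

0.42

Convert percentages to proportions (divide by 100).
Σ p₁ᵢp₂ᵢ = 0.0144 + 0.0072 + 0.0022 + 0.0064 + 0.0294 + 0.0546 = 0.1142
Σp_1ᵢ² = 0.12² + 0.03² + 0.02² + 0.02² + 0.42² + 0.39² = 0.0144 + 0.0009 + 0.0004 + 0.0004 + 0.1764 + 0.1521 = 0.3446
Σp_2ᵢ² = 0.12² + 0.24² + 0.11² + 0.32² + 0.07² + 0.14² = 0.0144 + 0.0576 + 0.0121 + 0.1024 + 0.0049 + 0.0196 = 0.2110
O = 0.1142 / √(0.3446 × 0.2110) = 0.1142 / 0.26965 = 0.4235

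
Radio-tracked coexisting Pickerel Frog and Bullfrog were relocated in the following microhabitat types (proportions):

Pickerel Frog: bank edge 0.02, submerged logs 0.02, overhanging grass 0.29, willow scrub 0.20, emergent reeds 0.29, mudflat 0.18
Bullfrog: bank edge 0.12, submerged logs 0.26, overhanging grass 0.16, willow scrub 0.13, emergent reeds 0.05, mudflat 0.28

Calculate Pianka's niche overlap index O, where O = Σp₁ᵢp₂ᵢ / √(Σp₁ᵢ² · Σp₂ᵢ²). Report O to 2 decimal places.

Σ p₁ᵢp₂ᵢ = 0.0024 + 0.0052 + 0.0464 + 0.0260 + 0.0145 + 0.0504 = 0.1449
Σp_1ᵢ² = 0.02² + 0.02² + 0.29² + 0.20² + 0.29² + 0.18² = 0.0004 + 0.0004 + 0.0841 + 0.0400 + 0.0841 + 0.0324 = 0.2414
Σp_2ᵢ² = 0.12² + 0.26² + 0.16² + 0.13² + 0.05² + 0.28² = 0.0144 + 0.0676 + 0.0256 + 0.0169 + 0.0025 + 0.0784 = 0.2054
O = 0.1449 / √(0.2414 × 0.2054) = 0.1449 / 0.22267 = 0.6507

0.65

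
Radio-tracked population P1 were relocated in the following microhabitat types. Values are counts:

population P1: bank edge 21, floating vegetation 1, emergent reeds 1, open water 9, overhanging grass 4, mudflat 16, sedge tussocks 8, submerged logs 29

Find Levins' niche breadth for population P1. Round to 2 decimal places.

4.66

Proportions for population P1 (n=89): 21/89=0.2360, 1/89=0.0112, 1/89=0.0112, 9/89=0.1011, 4/89=0.0449, 16/89=0.1798, 8/89=0.0899, 29/89=0.3258
Σpᵢ² = 0.2360² + 0.0112² + 0.0112² + 0.1011² + 0.0449² + 0.1798² + 0.0899² + 0.3258² = 0.055696 + 0.000125 + 0.000125 + 0.010221 + 0.002016 + 0.032328 + 0.008082 + 0.106146 = 0.214739
B = 1 / 0.214739 = 4.6568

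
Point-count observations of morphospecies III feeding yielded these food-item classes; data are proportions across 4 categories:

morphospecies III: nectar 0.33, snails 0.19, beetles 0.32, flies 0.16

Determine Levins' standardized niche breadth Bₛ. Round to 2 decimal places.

0.89

Σpᵢ² = 0.33² + 0.19² + 0.32² + 0.16² = 0.1089 + 0.0361 + 0.1024 + 0.0256 = 0.2730
B = 1 / 0.2730 = 3.6630
Bₛ = (B − 1)/(n − 1) = (3.6630 − 1)/(4 − 1) = 2.6630/3 = 0.8877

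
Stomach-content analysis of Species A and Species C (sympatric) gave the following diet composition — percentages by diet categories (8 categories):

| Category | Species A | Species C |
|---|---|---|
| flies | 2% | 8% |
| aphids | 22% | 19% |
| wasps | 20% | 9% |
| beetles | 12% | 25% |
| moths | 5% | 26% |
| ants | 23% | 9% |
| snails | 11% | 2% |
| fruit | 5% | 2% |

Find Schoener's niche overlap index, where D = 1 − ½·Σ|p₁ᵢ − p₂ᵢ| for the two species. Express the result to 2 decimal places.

Convert percentages to proportions (divide by 100).
Σ|p₁ᵢ − p₂ᵢ| = 0.06 + 0.03 + 0.11 + 0.13 + 0.21 + 0.14 + 0.09 + 0.03 = 0.80
D = 1 − ½ × 0.80 = 1 − 0.400 = 0.6000

0.60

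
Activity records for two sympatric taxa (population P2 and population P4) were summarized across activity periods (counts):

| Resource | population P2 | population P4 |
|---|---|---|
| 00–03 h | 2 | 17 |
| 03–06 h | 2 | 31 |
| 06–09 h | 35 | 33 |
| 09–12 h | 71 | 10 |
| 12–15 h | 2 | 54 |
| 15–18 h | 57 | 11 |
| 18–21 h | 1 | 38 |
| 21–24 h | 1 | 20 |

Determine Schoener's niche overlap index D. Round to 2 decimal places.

Proportions for population P2 (n=171): 2/171=0.0117, 2/171=0.0117, 35/171=0.2047, 71/171=0.4152, 2/171=0.0117, 57/171=0.3333, 1/171=0.0058, 1/171=0.0058
Proportions for population P4 (n=214): 17/214=0.0794, 31/214=0.1449, 33/214=0.1542, 10/214=0.0467, 54/214=0.2523, 11/214=0.0514, 38/214=0.1776, 20/214=0.0935
Σ|p₁ᵢ − p₂ᵢ| = 0.0677 + 0.1332 + 0.0505 + 0.3685 + 0.2406 + 0.2819 + 0.1718 + 0.0877 = 1.4019
D = 1 − ½ × 1.4019 = 1 − 0.70095 = 0.29905

0.30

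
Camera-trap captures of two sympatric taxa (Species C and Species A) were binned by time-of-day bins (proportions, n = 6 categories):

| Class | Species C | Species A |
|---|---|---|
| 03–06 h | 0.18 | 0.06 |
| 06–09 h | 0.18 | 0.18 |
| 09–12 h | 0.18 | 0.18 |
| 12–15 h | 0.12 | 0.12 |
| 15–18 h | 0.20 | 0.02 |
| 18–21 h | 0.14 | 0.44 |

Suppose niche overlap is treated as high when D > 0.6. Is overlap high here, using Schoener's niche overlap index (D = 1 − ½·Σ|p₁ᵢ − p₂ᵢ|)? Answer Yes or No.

Σ|p₁ᵢ − p₂ᵢ| = 0.12 + 0.00 + 0.00 + 0.00 + 0.18 + 0.30 = 0.60
D = 1 − ½ × 0.60 = 1 − 0.300 = 0.7000
D = 0.7000 > 0.6 → Yes.

Yes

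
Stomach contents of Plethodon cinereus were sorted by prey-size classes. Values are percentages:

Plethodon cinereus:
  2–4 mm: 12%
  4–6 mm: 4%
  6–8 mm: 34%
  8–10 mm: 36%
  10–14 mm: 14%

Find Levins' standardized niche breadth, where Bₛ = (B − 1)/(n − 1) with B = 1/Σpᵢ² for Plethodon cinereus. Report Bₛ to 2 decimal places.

Convert percentages to proportions (divide by 100).
Σpᵢ² = 0.12² + 0.04² + 0.34² + 0.36² + 0.14² = 0.0144 + 0.0016 + 0.1156 + 0.1296 + 0.0196 = 0.2808
B = 1 / 0.2808 = 3.5613
Bₛ = (B − 1)/(n − 1) = (3.5613 − 1)/(5 − 1) = 2.5613/4 = 0.6403

0.64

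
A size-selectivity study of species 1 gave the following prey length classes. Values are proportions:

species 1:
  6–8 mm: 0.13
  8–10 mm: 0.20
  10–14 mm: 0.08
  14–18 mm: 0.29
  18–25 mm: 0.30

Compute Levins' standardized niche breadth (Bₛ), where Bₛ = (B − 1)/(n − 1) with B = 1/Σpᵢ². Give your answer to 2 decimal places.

Σpᵢ² = 0.13² + 0.20² + 0.08² + 0.29² + 0.30² = 0.0169 + 0.0400 + 0.0064 + 0.0841 + 0.0900 = 0.2374
B = 1 / 0.2374 = 4.2123
Bₛ = (B − 1)/(n − 1) = (4.2123 − 1)/(5 − 1) = 3.2123/4 = 0.8031

0.80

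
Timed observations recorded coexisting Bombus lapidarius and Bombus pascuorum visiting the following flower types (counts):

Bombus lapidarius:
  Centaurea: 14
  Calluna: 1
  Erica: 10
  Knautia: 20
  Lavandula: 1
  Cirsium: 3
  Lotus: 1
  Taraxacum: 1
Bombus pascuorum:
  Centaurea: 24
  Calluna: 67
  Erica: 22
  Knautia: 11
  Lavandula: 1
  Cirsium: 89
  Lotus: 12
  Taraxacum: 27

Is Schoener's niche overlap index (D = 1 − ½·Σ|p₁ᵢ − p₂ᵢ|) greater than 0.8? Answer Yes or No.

No

Proportions for Bombus lapidarius (n=51): 14/51=0.2745, 1/51=0.0196, 10/51=0.1961, 20/51=0.3922, 1/51=0.0196, 3/51=0.0588, 1/51=0.0196, 1/51=0.0196
Proportions for Bombus pascuorum (n=253): 24/253=0.0949, 67/253=0.2648, 22/253=0.0870, 11/253=0.0435, 1/253=0.0040, 89/253=0.3518, 12/253=0.0474, 27/253=0.1067
Σ|p₁ᵢ − p₂ᵢ| = 0.1796 + 0.2452 + 0.1091 + 0.3487 + 0.0156 + 0.2930 + 0.0278 + 0.0871 = 1.3061
D = 1 − ½ × 1.3061 = 1 − 0.65305 = 0.34695
D = 0.34695 < 0.8 → No.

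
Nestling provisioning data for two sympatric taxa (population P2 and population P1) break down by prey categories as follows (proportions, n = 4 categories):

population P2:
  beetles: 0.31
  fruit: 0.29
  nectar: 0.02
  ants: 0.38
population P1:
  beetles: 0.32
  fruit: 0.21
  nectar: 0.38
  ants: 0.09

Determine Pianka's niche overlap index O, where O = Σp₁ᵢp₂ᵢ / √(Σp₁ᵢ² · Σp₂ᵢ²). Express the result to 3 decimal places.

Σ p₁ᵢp₂ᵢ = 0.0992 + 0.0609 + 0.0076 + 0.0342 = 0.2019
Σp_1ᵢ² = 0.31² + 0.29² + 0.02² + 0.38² = 0.0961 + 0.0841 + 0.0004 + 0.1444 = 0.3250
Σp_2ᵢ² = 0.32² + 0.21² + 0.38² + 0.09² = 0.1024 + 0.0441 + 0.1444 + 0.0081 = 0.2990
O = 0.2019 / √(0.3250 × 0.2990) = 0.2019 / 0.311729 = 0.64768

0.648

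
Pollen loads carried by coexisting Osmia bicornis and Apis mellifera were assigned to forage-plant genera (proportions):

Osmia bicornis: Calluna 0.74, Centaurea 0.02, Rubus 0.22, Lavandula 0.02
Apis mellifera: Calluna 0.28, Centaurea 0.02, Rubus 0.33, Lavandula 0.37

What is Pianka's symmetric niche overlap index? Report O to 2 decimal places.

0.65

Σ p₁ᵢp₂ᵢ = 0.2072 + 0.0004 + 0.0726 + 0.0074 = 0.2876
Σp_1ᵢ² = 0.74² + 0.02² + 0.22² + 0.02² = 0.5476 + 0.0004 + 0.0484 + 0.0004 = 0.5968
Σp_2ᵢ² = 0.28² + 0.02² + 0.33² + 0.37² = 0.0784 + 0.0004 + 0.1089 + 0.1369 = 0.3246
O = 0.2876 / √(0.5968 × 0.3246) = 0.2876 / 0.44014 = 0.6534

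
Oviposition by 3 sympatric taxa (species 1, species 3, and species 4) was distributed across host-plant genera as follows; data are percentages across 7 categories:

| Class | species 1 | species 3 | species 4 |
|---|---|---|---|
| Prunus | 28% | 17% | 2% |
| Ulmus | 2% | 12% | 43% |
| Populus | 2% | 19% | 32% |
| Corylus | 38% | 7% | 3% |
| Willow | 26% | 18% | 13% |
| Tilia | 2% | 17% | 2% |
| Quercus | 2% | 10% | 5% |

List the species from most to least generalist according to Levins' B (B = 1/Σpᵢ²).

Convert percentages to proportions (divide by 100).
Σp_1ᵢ² = 0.28² + 0.02² + 0.02² + 0.38² + 0.26² + 0.02² + 0.02² = 0.0784 + 0.0004 + 0.0004 + 0.1444 + 0.0676 + 0.0004 + 0.0004 = 0.2920
B_1 = 1 / 0.2920 = 3.4247
Σp_3ᵢ² = 0.17² + 0.12² + 0.19² + 0.07² + 0.18² + 0.17² + 0.10² = 0.0289 + 0.0144 + 0.0361 + 0.0049 + 0.0324 + 0.0289 + 0.0100 = 0.1556
B_3 = 1 / 0.1556 = 6.4267
Σp_4ᵢ² = 0.02² + 0.43² + 0.32² + 0.03² + 0.13² + 0.02² + 0.05² = 0.0004 + 0.1849 + 0.1024 + 0.0009 + 0.0169 + 0.0004 + 0.0025 = 0.3084
B_4 = 1 / 0.3084 = 3.2425
Ranking by B (broadest → narrowest): species 3 (6.43) > species 1 (3.42) > species 4 (3.24)

species 3 > species 1 > species 4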